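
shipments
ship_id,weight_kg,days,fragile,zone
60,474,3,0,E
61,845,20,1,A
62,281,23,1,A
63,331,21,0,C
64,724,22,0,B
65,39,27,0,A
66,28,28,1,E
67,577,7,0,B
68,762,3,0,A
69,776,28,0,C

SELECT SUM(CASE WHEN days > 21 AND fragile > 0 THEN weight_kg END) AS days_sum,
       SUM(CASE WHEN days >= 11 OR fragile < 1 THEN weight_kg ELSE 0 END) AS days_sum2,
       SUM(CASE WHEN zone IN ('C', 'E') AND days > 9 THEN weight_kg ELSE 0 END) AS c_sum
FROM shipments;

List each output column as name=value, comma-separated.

[days_sum: days > 21 AND fragile > 0]
ship_id=60: ✗
ship_id=61: ✗
ship_id=62: ✓ → 281
ship_id=63: ✗
ship_id=64: ✗
ship_id=65: ✗
ship_id=66: ✓ → 28
ship_id=67: ✗
ship_id=68: ✗
ship_id=69: ✗
days_sum = 281 + 28 = 309
—
[days_sum2: days >= 11 OR fragile < 1]
ship_id=60: ✓ → 474
ship_id=61: ✓ → 845
ship_id=62: ✓ → 281
ship_id=63: ✓ → 331
ship_id=64: ✓ → 724
ship_id=65: ✓ → 39
ship_id=66: ✓ → 28
ship_id=67: ✓ → 577
ship_id=68: ✓ → 762
ship_id=69: ✓ → 776
days_sum2 = 474 + 845 + 281 + 331 + 724 + 39 + 28 + 577 + 762 + 776 = 4837
—
[c_sum: zone IN ('C', 'E') AND days > 9]
ship_id=60: ✗
ship_id=61: ✗
ship_id=62: ✗
ship_id=63: ✓ → 331
ship_id=64: ✗
ship_id=65: ✗
ship_id=66: ✓ → 28
ship_id=67: ✗
ship_id=68: ✗
ship_id=69: ✓ → 776
c_sum = 331 + 28 + 776 = 1135

days_sum=309, days_sum2=4837, c_sum=1135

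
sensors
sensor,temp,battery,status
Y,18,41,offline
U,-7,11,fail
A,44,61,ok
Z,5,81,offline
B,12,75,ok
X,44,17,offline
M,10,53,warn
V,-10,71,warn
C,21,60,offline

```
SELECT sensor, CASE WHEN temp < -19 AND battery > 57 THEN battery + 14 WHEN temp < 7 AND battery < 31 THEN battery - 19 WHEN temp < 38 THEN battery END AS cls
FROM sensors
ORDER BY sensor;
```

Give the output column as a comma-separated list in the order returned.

sensor=A: (no match → NULL) → NULL
sensor=B: temp < 38 → 75
sensor=C: temp < 38 → 60
sensor=M: temp < 38 → 53
sensor=U: temp < 7 AND battery < 31 → -8
sensor=V: temp < 38 → 71
sensor=X: (no match → NULL) → NULL
sensor=Y: temp < 38 → 41
sensor=Z: temp < 38 → 81

NULL, 75, 60, 53, -8, 71, NULL, 41, 81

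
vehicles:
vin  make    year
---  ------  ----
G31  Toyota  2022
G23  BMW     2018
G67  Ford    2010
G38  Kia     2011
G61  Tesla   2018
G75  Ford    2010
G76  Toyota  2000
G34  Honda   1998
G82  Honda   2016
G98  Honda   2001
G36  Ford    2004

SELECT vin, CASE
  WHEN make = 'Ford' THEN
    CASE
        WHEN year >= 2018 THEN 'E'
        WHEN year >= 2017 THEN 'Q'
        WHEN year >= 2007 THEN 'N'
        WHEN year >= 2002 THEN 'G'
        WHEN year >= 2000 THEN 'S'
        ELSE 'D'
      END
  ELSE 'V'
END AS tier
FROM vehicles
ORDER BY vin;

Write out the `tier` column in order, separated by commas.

V, V, V, G, V, V, N, N, V, V, V

vin=G23: make='BMW' → outer ELSE → V
vin=G31: make='Toyota' → outer ELSE → V
vin=G34: make='Honda' → outer ELSE → V
vin=G36: make='Ford' → inner[year >= 2002] → G
vin=G38: make='Kia' → outer ELSE → V
vin=G61: make='Tesla' → outer ELSE → V
vin=G67: make='Ford' → inner[year >= 2007] → N
vin=G75: make='Ford' → inner[year >= 2007] → N
vin=G76: make='Toyota' → outer ELSE → V
vin=G82: make='Honda' → outer ELSE → V
vin=G98: make='Honda' → outer ELSE → V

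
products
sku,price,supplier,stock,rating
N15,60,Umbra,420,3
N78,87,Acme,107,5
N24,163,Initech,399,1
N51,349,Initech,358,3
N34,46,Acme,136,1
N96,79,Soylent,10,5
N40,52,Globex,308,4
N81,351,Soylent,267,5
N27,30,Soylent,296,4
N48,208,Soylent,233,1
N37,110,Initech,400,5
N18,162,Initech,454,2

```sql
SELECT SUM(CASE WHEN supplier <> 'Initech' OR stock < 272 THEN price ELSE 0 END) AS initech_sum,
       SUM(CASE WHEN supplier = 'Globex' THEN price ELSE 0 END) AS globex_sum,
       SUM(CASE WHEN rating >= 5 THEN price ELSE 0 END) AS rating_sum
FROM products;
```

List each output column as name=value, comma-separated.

[initech_sum: supplier <> 'Initech' OR stock < 272]
sku=N15: ✓ → 60
sku=N78: ✓ → 87
sku=N24: ✗
sku=N51: ✗
sku=N34: ✓ → 46
sku=N96: ✓ → 79
sku=N40: ✓ → 52
sku=N81: ✓ → 351
sku=N27: ✓ → 30
sku=N48: ✓ → 208
sku=N37: ✗
sku=N18: ✗
initech_sum = 60 + 87 + 46 + 79 + 52 + 351 + 30 + 208 = 913
—
[globex_sum: supplier = 'Globex']
sku=N15: ✗
sku=N78: ✗
sku=N24: ✗
sku=N51: ✗
sku=N34: ✗
sku=N96: ✗
sku=N40: ✓ → 52
sku=N81: ✗
sku=N27: ✗
sku=N48: ✗
sku=N37: ✗
sku=N18: ✗
globex_sum = 52
—
[rating_sum: rating >= 5]
sku=N15: ✗
sku=N78: ✓ → 87
sku=N24: ✗
sku=N51: ✗
sku=N34: ✗
sku=N96: ✓ → 79
sku=N40: ✗
sku=N81: ✓ → 351
sku=N27: ✗
sku=N48: ✗
sku=N37: ✓ → 110
sku=N18: ✗
rating_sum = 87 + 79 + 351 + 110 = 627

initech_sum=913, globex_sum=52, rating_sum=627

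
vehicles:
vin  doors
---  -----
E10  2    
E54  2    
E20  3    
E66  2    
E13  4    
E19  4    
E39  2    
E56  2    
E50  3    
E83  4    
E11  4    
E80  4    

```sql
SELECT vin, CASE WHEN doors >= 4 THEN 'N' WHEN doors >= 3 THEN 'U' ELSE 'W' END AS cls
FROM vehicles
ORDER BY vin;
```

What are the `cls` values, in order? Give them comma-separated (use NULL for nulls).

vin=E10: ELSE → W
vin=E11: doors >= 4 → N
vin=E13: doors >= 4 → N
vin=E19: doors >= 4 → N
vin=E20: doors >= 3 → U
vin=E39: ELSE → W
vin=E50: doors >= 3 → U
vin=E54: ELSE → W
vin=E56: ELSE → W
vin=E66: ELSE → W
vin=E80: doors >= 4 → N
vin=E83: doors >= 4 → N

W, N, N, N, U, W, U, W, W, W, N, N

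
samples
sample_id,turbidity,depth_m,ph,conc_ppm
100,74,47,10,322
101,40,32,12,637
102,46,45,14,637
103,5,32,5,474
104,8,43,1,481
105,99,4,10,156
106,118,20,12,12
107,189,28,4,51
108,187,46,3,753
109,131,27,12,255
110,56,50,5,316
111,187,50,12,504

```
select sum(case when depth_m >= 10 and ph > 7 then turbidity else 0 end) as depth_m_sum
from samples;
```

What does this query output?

sample_id=100: ✓ → 74
sample_id=101: ✓ → 40
sample_id=102: ✓ → 46
sample_id=103: ✗
sample_id=104: ✗
sample_id=105: ✗
sample_id=106: ✓ → 118
sample_id=107: ✗
sample_id=108: ✗
sample_id=109: ✓ → 131
sample_id=110: ✗
sample_id=111: ✓ → 187
depth_m_sum = 74 + 40 + 46 + 118 + 131 + 187 = 596

596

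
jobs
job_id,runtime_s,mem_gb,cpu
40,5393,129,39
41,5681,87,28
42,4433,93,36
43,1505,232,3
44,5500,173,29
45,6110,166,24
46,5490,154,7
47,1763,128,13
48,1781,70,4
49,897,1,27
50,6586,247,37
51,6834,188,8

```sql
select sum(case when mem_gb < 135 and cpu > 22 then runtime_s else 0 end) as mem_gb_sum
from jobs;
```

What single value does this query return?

16404

job_id=40: ✓ → 5393
job_id=41: ✓ → 5681
job_id=42: ✓ → 4433
job_id=43: ✗
job_id=44: ✗
job_id=45: ✗
job_id=46: ✗
job_id=47: ✗
job_id=48: ✗
job_id=49: ✓ → 897
job_id=50: ✗
job_id=51: ✗
mem_gb_sum = 5393 + 5681 + 4433 + 897 = 16404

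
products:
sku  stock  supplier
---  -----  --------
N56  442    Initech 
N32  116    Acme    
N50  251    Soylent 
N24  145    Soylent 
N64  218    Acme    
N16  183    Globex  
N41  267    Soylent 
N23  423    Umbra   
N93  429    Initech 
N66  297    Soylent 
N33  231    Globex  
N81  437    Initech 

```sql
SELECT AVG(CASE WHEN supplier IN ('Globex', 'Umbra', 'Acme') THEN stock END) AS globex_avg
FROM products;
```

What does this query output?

234.2

sku=N56: ✗
sku=N32: ✓ → 116
sku=N50: ✗
sku=N24: ✗
sku=N64: ✓ → 218
sku=N16: ✓ → 183
sku=N41: ✗
sku=N23: ✓ → 423
sku=N93: ✗
sku=N66: ✗
sku=N33: ✓ → 231
sku=N81: ✗
globex_avg = (116 + 218 + 183 + 423 + 231) / 5 = 234.2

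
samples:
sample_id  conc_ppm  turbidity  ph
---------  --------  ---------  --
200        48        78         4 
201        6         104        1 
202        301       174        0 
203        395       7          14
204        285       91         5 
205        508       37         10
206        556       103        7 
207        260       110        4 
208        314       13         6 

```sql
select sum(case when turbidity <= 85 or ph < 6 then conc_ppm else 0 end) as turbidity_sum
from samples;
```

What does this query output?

2117

sample_id=200: ✓ → 48
sample_id=201: ✓ → 6
sample_id=202: ✓ → 301
sample_id=203: ✓ → 395
sample_id=204: ✓ → 285
sample_id=205: ✓ → 508
sample_id=206: ✗
sample_id=207: ✓ → 260
sample_id=208: ✓ → 314
turbidity_sum = 48 + 6 + 301 + 395 + 285 + 508 + 260 + 314 = 2117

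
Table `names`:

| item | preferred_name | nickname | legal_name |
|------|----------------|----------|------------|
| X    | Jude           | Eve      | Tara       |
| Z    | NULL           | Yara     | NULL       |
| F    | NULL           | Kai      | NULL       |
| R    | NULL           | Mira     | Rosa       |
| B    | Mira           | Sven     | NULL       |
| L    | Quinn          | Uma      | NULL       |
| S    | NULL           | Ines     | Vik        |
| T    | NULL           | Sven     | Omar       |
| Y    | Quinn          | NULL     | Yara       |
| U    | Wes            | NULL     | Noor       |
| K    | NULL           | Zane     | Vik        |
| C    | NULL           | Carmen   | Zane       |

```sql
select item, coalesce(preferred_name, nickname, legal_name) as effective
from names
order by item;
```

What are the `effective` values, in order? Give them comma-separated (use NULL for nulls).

Mira, Carmen, Kai, Zane, Quinn, Mira, Ines, Sven, Wes, Jude, Quinn, Yara

item=B: preferred_name=Mira → Mira
item=C: preferred_name=NULL, nickname=Carmen → Carmen
item=F: preferred_name=NULL, nickname=Kai → Kai
item=K: preferred_name=NULL, nickname=Zane → Zane
item=L: preferred_name=Quinn → Quinn
item=R: preferred_name=NULL, nickname=Mira → Mira
item=S: preferred_name=NULL, nickname=Ines → Ines
item=T: preferred_name=NULL, nickname=Sven → Sven
item=U: preferred_name=Wes → Wes
item=X: preferred_name=Jude → Jude
item=Y: preferred_name=Quinn → Quinn
item=Z: preferred_name=NULL, nickname=Yara → Yara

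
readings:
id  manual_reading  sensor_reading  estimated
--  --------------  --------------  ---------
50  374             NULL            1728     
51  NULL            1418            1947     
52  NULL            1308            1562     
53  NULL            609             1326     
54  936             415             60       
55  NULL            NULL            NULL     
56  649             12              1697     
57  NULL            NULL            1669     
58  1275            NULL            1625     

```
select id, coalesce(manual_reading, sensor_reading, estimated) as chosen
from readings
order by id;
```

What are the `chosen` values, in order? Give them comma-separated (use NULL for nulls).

id=50: manual_reading=374 → 374
id=51: manual_reading=NULL, sensor_reading=1418 → 1418
id=52: manual_reading=NULL, sensor_reading=1308 → 1308
id=53: manual_reading=NULL, sensor_reading=609 → 609
id=54: manual_reading=936 → 936
id=55: manual_reading=NULL, sensor_reading=NULL, estimated=NULL (all NULL) → NULL
id=56: manual_reading=649 → 649
id=57: manual_reading=NULL, sensor_reading=NULL, estimated=1669 → 1669
id=58: manual_reading=1275 → 1275

374, 1418, 1308, 609, 936, NULL, 649, 1669, 1275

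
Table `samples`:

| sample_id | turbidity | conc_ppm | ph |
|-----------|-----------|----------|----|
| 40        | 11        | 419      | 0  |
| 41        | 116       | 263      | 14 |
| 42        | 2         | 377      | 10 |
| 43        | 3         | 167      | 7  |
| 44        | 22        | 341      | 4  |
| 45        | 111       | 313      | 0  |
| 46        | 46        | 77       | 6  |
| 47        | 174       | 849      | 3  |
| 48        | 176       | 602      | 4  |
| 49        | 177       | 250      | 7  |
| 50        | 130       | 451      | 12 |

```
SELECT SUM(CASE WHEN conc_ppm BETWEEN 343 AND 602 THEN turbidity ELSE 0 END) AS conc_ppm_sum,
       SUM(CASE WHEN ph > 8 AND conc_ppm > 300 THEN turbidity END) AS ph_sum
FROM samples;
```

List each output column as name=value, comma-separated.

[conc_ppm_sum: conc_ppm BETWEEN 343 AND 602]
sample_id=40: ✓ → 11
sample_id=41: ✗
sample_id=42: ✓ → 2
sample_id=43: ✗
sample_id=44: ✗
sample_id=45: ✗
sample_id=46: ✗
sample_id=47: ✗
sample_id=48: ✓ → 176
sample_id=49: ✗
sample_id=50: ✓ → 130
conc_ppm_sum = 11 + 2 + 176 + 130 = 319
—
[ph_sum: ph > 8 AND conc_ppm > 300]
sample_id=40: ✗
sample_id=41: ✗
sample_id=42: ✓ → 2
sample_id=43: ✗
sample_id=44: ✗
sample_id=45: ✗
sample_id=46: ✗
sample_id=47: ✗
sample_id=48: ✗
sample_id=49: ✗
sample_id=50: ✓ → 130
ph_sum = 2 + 130 = 132

conc_ppm_sum=319, ph_sum=132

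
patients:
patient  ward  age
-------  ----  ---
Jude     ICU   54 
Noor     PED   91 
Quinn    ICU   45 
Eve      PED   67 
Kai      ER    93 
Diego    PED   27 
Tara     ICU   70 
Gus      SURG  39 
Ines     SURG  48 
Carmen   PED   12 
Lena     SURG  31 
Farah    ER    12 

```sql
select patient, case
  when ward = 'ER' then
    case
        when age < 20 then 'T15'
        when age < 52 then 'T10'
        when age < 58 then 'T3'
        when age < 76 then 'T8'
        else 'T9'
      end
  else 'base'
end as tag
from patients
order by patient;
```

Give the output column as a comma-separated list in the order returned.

patient=Carmen: ward='PED' → outer ELSE → base
patient=Diego: ward='PED' → outer ELSE → base
patient=Eve: ward='PED' → outer ELSE → base
patient=Farah: ward='ER' → inner[age < 20] → T15
patient=Gus: ward='SURG' → outer ELSE → base
patient=Ines: ward='SURG' → outer ELSE → base
patient=Jude: ward='ICU' → outer ELSE → base
patient=Kai: ward='ER' → inner[ELSE] → T9
patient=Lena: ward='SURG' → outer ELSE → base
patient=Noor: ward='PED' → outer ELSE → base
patient=Quinn: ward='ICU' → outer ELSE → base
patient=Tara: ward='ICU' → outer ELSE → base

base, base, base, T15, base, base, base, T9, base, base, base, base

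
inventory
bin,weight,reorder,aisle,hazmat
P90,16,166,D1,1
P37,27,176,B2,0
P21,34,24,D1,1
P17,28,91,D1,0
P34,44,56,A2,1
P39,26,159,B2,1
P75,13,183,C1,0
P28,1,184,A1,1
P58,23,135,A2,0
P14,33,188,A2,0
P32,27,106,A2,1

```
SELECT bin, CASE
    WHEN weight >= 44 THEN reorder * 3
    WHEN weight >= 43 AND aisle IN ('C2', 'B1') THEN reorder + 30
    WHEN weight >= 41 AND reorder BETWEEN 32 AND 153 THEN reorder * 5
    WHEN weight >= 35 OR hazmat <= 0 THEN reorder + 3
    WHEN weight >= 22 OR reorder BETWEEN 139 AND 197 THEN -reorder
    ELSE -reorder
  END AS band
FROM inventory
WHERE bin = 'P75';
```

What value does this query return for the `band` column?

bin = P75: weight=13, reorder=183, aisle=C1, hazmat=0.
weight >= 44 → false
weight >= 43 AND aisle IN ('C2', 'B1') → false
weight >= 41 AND reorder BETWEEN 32 AND 153 → false
weight >= 35 OR hazmat <= 0 → true → 186

186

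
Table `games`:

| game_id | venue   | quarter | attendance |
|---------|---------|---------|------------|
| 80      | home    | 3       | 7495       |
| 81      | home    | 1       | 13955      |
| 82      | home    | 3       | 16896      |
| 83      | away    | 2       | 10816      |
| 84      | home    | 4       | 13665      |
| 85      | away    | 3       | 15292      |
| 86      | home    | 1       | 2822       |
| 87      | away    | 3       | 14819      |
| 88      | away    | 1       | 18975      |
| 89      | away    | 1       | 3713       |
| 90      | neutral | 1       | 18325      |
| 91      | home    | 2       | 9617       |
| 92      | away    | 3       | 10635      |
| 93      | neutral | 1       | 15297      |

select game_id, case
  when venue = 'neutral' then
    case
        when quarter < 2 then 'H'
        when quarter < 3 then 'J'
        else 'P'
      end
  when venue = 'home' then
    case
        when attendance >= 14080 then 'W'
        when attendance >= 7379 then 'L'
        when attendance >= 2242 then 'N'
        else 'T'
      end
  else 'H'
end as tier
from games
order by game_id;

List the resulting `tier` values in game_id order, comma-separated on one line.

L, L, W, H, L, H, N, H, H, H, H, L, H, H

game_id=80: venue='home' → inner[attendance >= 7379] → L
game_id=81: venue='home' → inner[attendance >= 7379] → L
game_id=82: venue='home' → inner[attendance >= 14080] → W
game_id=83: venue='away' → outer ELSE → H
game_id=84: venue='home' → inner[attendance >= 7379] → L
game_id=85: venue='away' → outer ELSE → H
game_id=86: venue='home' → inner[attendance >= 2242] → N
game_id=87: venue='away' → outer ELSE → H
game_id=88: venue='away' → outer ELSE → H
game_id=89: venue='away' → outer ELSE → H
game_id=90: venue='neutral' → inner[quarter < 2] → H
game_id=91: venue='home' → inner[attendance >= 7379] → L
game_id=92: venue='away' → outer ELSE → H
game_id=93: venue='neutral' → inner[quarter < 2] → H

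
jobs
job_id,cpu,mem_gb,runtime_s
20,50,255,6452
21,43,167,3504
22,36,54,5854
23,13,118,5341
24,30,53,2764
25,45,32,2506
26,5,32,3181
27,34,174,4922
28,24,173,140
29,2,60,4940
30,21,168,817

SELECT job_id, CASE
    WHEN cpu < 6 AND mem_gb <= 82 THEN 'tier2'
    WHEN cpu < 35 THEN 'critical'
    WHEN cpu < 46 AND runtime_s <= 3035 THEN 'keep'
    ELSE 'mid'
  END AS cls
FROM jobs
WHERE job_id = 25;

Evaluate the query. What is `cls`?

keep

job_id = 25: cpu=45, mem_gb=32, runtime_s=2506.
cpu < 6 AND mem_gb <= 82 → false
cpu < 35 → false
cpu < 46 AND runtime_s <= 3035 → true → keep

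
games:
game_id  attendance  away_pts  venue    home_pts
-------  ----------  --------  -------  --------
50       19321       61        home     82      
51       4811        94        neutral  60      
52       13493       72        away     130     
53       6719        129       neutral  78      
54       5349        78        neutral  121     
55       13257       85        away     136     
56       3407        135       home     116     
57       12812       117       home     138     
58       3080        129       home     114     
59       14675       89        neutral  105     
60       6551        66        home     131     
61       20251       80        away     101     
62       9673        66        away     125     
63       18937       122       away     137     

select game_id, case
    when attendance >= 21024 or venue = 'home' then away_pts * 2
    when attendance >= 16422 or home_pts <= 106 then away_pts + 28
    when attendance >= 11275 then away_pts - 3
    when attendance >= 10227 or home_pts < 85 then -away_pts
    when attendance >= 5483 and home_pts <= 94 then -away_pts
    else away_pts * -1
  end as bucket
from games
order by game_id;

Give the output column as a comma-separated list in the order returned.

122, 122, 69, 157, -78, 82, 270, 234, 258, 117, 132, 108, -66, 150

game_id=50: attendance >= 21024 or venue = 'home' → 122
game_id=51: attendance >= 16422 or home_pts <= 106 → 122
game_id=52: attendance >= 11275 → 69
game_id=53: attendance >= 16422 or home_pts <= 106 → 157
game_id=54: ELSE → -78
game_id=55: attendance >= 11275 → 82
game_id=56: attendance >= 21024 or venue = 'home' → 270
game_id=57: attendance >= 21024 or venue = 'home' → 234
game_id=58: attendance >= 21024 or venue = 'home' → 258
game_id=59: attendance >= 16422 or home_pts <= 106 → 117
game_id=60: attendance >= 21024 or venue = 'home' → 132
game_id=61: attendance >= 16422 or home_pts <= 106 → 108
game_id=62: ELSE → -66
game_id=63: attendance >= 16422 or home_pts <= 106 → 150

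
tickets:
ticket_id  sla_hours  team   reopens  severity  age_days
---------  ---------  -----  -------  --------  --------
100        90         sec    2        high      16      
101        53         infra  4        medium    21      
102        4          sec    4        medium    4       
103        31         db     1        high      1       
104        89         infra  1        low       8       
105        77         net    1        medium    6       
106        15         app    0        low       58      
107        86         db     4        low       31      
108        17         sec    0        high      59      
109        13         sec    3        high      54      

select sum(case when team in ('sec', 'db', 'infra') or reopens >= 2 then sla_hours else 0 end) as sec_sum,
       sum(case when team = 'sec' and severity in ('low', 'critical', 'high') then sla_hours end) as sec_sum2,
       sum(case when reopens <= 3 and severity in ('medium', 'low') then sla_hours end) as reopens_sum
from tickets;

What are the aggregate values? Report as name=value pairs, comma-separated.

sec_sum=383, sec_sum2=120, reopens_sum=181

[sec_sum: team in ('sec', 'db', 'infra') or reopens >= 2]
ticket_id=100: ✓ → 90
ticket_id=101: ✓ → 53
ticket_id=102: ✓ → 4
ticket_id=103: ✓ → 31
ticket_id=104: ✓ → 89
ticket_id=105: ✗
ticket_id=106: ✗
ticket_id=107: ✓ → 86
ticket_id=108: ✓ → 17
ticket_id=109: ✓ → 13
sec_sum = 90 + 53 + 4 + 31 + 89 + 86 + 17 + 13 = 383
—
[sec_sum2: team = 'sec' and severity in ('low', 'critical', 'high')]
ticket_id=100: ✓ → 90
ticket_id=101: ✗
ticket_id=102: ✗
ticket_id=103: ✗
ticket_id=104: ✗
ticket_id=105: ✗
ticket_id=106: ✗
ticket_id=107: ✗
ticket_id=108: ✓ → 17
ticket_id=109: ✓ → 13
sec_sum2 = 90 + 17 + 13 = 120
—
[reopens_sum: reopens <= 3 and severity in ('medium', 'low')]
ticket_id=100: ✗
ticket_id=101: ✗
ticket_id=102: ✗
ticket_id=103: ✗
ticket_id=104: ✓ → 89
ticket_id=105: ✓ → 77
ticket_id=106: ✓ → 15
ticket_id=107: ✗
ticket_id=108: ✗
ticket_id=109: ✗
reopens_sum = 89 + 77 + 15 = 181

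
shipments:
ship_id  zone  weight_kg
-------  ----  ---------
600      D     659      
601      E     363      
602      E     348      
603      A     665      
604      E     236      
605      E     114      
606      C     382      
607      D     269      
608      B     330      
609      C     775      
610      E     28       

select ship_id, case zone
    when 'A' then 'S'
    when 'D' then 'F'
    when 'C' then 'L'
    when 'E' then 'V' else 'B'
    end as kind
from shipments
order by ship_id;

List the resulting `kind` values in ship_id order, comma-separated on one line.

F, V, V, S, V, V, L, F, B, L, V

ship_id=600: zone='D' → F
ship_id=601: zone='E' → V
ship_id=602: zone='E' → V
ship_id=603: zone='A' → S
ship_id=604: zone='E' → V
ship_id=605: zone='E' → V
ship_id=606: zone='C' → L
ship_id=607: zone='D' → F
ship_id=608: ELSE → B
ship_id=609: zone='C' → L
ship_id=610: zone='E' → V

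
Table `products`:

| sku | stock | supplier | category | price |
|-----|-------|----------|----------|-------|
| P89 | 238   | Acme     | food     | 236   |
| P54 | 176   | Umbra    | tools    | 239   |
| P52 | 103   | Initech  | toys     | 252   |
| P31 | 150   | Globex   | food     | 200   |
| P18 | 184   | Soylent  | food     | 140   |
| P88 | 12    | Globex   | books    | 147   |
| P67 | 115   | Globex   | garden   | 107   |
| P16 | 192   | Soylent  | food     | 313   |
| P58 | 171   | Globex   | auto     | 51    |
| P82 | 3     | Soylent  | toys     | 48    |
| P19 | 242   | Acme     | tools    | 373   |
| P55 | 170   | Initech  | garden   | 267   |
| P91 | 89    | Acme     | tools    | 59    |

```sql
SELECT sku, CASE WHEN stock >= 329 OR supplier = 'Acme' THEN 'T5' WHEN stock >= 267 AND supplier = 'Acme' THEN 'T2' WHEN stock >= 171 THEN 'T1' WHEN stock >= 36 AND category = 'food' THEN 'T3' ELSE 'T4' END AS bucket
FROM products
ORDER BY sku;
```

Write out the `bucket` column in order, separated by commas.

T1, T1, T5, T3, T4, T1, T4, T1, T4, T4, T4, T5, T5

sku=P16: stock >= 171 → T1
sku=P18: stock >= 171 → T1
sku=P19: stock >= 329 OR supplier = 'Acme' → T5
sku=P31: stock >= 36 AND category = 'food' → T3
sku=P52: ELSE → T4
sku=P54: stock >= 171 → T1
sku=P55: ELSE → T4
sku=P58: stock >= 171 → T1
sku=P67: ELSE → T4
sku=P82: ELSE → T4
sku=P88: ELSE → T4
sku=P89: stock >= 329 OR supplier = 'Acme' → T5
sku=P91: stock >= 329 OR supplier = 'Acme' → T5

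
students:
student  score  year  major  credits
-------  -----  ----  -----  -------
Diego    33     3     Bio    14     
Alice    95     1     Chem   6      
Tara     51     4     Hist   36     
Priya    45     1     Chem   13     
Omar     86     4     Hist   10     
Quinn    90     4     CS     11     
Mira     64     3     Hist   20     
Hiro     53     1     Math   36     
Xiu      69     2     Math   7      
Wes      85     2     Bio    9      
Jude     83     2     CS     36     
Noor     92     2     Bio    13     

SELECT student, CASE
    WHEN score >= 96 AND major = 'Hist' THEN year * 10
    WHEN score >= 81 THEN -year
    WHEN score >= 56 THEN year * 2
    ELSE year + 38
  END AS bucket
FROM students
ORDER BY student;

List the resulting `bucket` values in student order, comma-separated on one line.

-1, 41, 39, -2, 6, -2, -4, 39, -4, 42, -2, 4

student=Alice: score >= 81 → -1
student=Diego: ELSE → 41
student=Hiro: ELSE → 39
student=Jude: score >= 81 → -2
student=Mira: score >= 56 → 6
student=Noor: score >= 81 → -2
student=Omar: score >= 81 → -4
student=Priya: ELSE → 39
student=Quinn: score >= 81 → -4
student=Tara: ELSE → 42
student=Wes: score >= 81 → -2
student=Xiu: score >= 56 → 4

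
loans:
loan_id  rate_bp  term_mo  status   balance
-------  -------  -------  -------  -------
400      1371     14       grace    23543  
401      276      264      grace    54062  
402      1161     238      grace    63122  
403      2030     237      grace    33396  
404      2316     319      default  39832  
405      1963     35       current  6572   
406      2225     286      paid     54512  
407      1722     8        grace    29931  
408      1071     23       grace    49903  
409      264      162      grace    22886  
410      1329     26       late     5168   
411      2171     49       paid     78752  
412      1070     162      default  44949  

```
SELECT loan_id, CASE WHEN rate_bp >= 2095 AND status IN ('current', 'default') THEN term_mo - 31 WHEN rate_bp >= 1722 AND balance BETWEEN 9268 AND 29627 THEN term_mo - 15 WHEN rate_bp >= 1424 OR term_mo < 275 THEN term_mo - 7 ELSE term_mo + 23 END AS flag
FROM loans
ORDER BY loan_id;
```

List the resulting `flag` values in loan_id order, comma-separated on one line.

7, 257, 231, 230, 288, 28, 279, 1, 16, 155, 19, 42, 155

loan_id=400: rate_bp >= 1424 OR term_mo < 275 → 7
loan_id=401: rate_bp >= 1424 OR term_mo < 275 → 257
loan_id=402: rate_bp >= 1424 OR term_mo < 275 → 231
loan_id=403: rate_bp >= 1424 OR term_mo < 275 → 230
loan_id=404: rate_bp >= 2095 AND status IN ('current', 'default') → 288
loan_id=405: rate_bp >= 1424 OR term_mo < 275 → 28
loan_id=406: rate_bp >= 1424 OR term_mo < 275 → 279
loan_id=407: rate_bp >= 1424 OR term_mo < 275 → 1
loan_id=408: rate_bp >= 1424 OR term_mo < 275 → 16
loan_id=409: rate_bp >= 1424 OR term_mo < 275 → 155
loan_id=410: rate_bp >= 1424 OR term_mo < 275 → 19
loan_id=411: rate_bp >= 1424 OR term_mo < 275 → 42
loan_id=412: rate_bp >= 1424 OR term_mo < 275 → 155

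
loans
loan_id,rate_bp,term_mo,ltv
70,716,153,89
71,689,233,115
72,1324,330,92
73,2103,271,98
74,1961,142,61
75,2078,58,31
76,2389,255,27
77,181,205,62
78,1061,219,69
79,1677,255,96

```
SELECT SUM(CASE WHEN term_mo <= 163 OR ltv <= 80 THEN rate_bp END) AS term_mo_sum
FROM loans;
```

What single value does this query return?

loan_id=70: ✓ → 716
loan_id=71: ✗
loan_id=72: ✗
loan_id=73: ✗
loan_id=74: ✓ → 1961
loan_id=75: ✓ → 2078
loan_id=76: ✓ → 2389
loan_id=77: ✓ → 181
loan_id=78: ✓ → 1061
loan_id=79: ✗
term_mo_sum = 716 + 1961 + 2078 + 2389 + 181 + 1061 = 8386

8386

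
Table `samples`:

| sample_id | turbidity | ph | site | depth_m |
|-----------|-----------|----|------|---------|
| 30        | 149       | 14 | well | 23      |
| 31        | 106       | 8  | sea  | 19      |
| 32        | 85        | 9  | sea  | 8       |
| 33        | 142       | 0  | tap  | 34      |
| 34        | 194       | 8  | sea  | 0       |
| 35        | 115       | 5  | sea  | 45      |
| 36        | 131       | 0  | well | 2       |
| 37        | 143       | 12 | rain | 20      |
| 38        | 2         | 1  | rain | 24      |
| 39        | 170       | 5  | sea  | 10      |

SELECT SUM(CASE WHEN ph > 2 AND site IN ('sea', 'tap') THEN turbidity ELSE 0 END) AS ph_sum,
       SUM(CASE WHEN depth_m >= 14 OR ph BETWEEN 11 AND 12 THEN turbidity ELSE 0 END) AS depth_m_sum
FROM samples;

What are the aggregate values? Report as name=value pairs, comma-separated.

[ph_sum: ph > 2 AND site IN ('sea', 'tap')]
sample_id=30: ✗
sample_id=31: ✓ → 106
sample_id=32: ✓ → 85
sample_id=33: ✗
sample_id=34: ✓ → 194
sample_id=35: ✓ → 115
sample_id=36: ✗
sample_id=37: ✗
sample_id=38: ✗
sample_id=39: ✓ → 170
ph_sum = 106 + 85 + 194 + 115 + 170 = 670
—
[depth_m_sum: depth_m >= 14 OR ph BETWEEN 11 AND 12]
sample_id=30: ✓ → 149
sample_id=31: ✓ → 106
sample_id=32: ✗
sample_id=33: ✓ → 142
sample_id=34: ✗
sample_id=35: ✓ → 115
sample_id=36: ✗
sample_id=37: ✓ → 143
sample_id=38: ✓ → 2
sample_id=39: ✗
depth_m_sum = 149 + 106 + 142 + 115 + 143 + 2 = 657

ph_sum=670, depth_m_sum=657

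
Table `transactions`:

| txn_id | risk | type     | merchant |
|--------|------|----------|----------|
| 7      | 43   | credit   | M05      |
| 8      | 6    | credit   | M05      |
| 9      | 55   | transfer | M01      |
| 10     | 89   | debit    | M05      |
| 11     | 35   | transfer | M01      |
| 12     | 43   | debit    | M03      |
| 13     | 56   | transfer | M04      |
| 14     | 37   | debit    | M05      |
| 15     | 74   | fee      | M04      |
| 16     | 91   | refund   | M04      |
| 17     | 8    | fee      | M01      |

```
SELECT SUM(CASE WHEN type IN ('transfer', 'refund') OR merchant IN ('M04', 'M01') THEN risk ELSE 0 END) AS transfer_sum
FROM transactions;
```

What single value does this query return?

319

txn_id=7: ✗
txn_id=8: ✗
txn_id=9: ✓ → 55
txn_id=10: ✗
txn_id=11: ✓ → 35
txn_id=12: ✗
txn_id=13: ✓ → 56
txn_id=14: ✗
txn_id=15: ✓ → 74
txn_id=16: ✓ → 91
txn_id=17: ✓ → 8
transfer_sum = 55 + 35 + 56 + 74 + 91 + 8 = 319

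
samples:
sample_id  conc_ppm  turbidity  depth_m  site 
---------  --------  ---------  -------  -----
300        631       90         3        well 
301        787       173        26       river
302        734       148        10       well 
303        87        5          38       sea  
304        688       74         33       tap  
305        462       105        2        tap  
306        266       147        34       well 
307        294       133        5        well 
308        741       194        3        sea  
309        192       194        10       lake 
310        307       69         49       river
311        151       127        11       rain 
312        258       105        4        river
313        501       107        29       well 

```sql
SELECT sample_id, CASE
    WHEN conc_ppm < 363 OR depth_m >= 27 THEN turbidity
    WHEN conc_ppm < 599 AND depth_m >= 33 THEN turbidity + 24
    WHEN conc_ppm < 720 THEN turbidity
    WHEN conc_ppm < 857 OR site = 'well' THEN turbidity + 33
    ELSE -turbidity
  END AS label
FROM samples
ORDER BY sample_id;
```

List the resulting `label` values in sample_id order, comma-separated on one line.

90, 206, 181, 5, 74, 105, 147, 133, 227, 194, 69, 127, 105, 107

sample_id=300: conc_ppm < 720 → 90
sample_id=301: conc_ppm < 857 OR site = 'well' → 206
sample_id=302: conc_ppm < 857 OR site = 'well' → 181
sample_id=303: conc_ppm < 363 OR depth_m >= 27 → 5
sample_id=304: conc_ppm < 363 OR depth_m >= 27 → 74
sample_id=305: conc_ppm < 720 → 105
sample_id=306: conc_ppm < 363 OR depth_m >= 27 → 147
sample_id=307: conc_ppm < 363 OR depth_m >= 27 → 133
sample_id=308: conc_ppm < 857 OR site = 'well' → 227
sample_id=309: conc_ppm < 363 OR depth_m >= 27 → 194
sample_id=310: conc_ppm < 363 OR depth_m >= 27 → 69
sample_id=311: conc_ppm < 363 OR depth_m >= 27 → 127
sample_id=312: conc_ppm < 363 OR depth_m >= 27 → 105
sample_id=313: conc_ppm < 363 OR depth_m >= 27 → 107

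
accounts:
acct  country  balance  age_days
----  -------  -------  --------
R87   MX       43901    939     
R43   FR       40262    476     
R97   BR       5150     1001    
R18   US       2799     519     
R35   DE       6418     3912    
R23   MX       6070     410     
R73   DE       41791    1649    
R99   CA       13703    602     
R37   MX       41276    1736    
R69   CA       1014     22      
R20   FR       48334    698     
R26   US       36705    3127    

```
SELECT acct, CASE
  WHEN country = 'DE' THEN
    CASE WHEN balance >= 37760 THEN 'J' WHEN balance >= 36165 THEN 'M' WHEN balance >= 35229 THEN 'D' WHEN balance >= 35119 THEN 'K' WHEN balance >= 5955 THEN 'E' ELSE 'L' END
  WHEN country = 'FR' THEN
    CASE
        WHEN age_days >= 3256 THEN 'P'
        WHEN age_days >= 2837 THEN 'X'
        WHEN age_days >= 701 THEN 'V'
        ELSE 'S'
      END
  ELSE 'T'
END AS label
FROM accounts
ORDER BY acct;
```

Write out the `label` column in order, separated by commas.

acct=R18: country='US' → outer ELSE → T
acct=R20: country='FR' → inner[ELSE] → S
acct=R23: country='MX' → outer ELSE → T
acct=R26: country='US' → outer ELSE → T
acct=R35: country='DE' → inner[balance >= 5955] → E
acct=R37: country='MX' → outer ELSE → T
acct=R43: country='FR' → inner[ELSE] → S
acct=R69: country='CA' → outer ELSE → T
acct=R73: country='DE' → inner[balance >= 37760] → J
acct=R87: country='MX' → outer ELSE → T
acct=R97: country='BR' → outer ELSE → T
acct=R99: country='CA' → outer ELSE → T

T, S, T, T, E, T, S, T, J, T, T, T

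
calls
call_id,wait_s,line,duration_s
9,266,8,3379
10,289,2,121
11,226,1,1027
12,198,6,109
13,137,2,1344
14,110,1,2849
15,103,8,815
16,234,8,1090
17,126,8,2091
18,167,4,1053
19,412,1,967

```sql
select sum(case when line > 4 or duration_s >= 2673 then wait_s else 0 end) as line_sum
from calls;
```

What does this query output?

call_id=9: ✓ → 266
call_id=10: ✗
call_id=11: ✗
call_id=12: ✓ → 198
call_id=13: ✗
call_id=14: ✓ → 110
call_id=15: ✓ → 103
call_id=16: ✓ → 234
call_id=17: ✓ → 126
call_id=18: ✗
call_id=19: ✗
line_sum = 266 + 198 + 110 + 103 + 234 + 126 = 1037

1037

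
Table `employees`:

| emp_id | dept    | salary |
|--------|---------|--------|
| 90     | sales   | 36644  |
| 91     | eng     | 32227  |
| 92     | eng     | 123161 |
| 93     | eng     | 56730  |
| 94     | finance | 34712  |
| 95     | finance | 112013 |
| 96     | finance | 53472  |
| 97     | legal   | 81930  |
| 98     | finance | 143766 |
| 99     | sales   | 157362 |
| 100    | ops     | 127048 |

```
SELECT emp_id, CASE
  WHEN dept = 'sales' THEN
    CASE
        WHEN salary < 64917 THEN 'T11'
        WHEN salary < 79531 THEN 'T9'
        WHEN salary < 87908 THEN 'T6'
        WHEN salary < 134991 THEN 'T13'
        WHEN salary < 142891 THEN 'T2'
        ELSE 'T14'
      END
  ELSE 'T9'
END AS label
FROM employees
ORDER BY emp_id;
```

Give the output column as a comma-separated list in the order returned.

emp_id=90: dept='sales' → inner[salary < 64917] → T11
emp_id=91: dept='eng' → outer ELSE → T9
emp_id=92: dept='eng' → outer ELSE → T9
emp_id=93: dept='eng' → outer ELSE → T9
emp_id=94: dept='finance' → outer ELSE → T9
emp_id=95: dept='finance' → outer ELSE → T9
emp_id=96: dept='finance' → outer ELSE → T9
emp_id=97: dept='legal' → outer ELSE → T9
emp_id=98: dept='finance' → outer ELSE → T9
emp_id=99: dept='sales' → inner[ELSE] → T14
emp_id=100: dept='ops' → outer ELSE → T9

T11, T9, T9, T9, T9, T9, T9, T9, T9, T14, T9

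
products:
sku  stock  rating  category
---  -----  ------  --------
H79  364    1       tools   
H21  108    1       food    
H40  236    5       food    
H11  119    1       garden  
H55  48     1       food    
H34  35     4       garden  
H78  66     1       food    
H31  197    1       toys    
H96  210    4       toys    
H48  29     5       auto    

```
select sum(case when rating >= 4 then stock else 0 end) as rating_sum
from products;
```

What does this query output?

sku=H79: ✗
sku=H21: ✗
sku=H40: ✓ → 236
sku=H11: ✗
sku=H55: ✗
sku=H34: ✓ → 35
sku=H78: ✗
sku=H31: ✗
sku=H96: ✓ → 210
sku=H48: ✓ → 29
rating_sum = 236 + 35 + 210 + 29 = 510

510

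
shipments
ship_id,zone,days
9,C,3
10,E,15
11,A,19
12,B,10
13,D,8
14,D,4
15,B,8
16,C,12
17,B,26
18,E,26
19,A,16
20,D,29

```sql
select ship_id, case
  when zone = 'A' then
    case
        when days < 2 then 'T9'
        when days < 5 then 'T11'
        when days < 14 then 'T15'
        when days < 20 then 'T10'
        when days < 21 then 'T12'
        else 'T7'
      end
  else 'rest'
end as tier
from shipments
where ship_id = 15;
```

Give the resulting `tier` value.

rest

ship_id = 15: zone=B, days=8.
zone='B' → outer ELSE → rest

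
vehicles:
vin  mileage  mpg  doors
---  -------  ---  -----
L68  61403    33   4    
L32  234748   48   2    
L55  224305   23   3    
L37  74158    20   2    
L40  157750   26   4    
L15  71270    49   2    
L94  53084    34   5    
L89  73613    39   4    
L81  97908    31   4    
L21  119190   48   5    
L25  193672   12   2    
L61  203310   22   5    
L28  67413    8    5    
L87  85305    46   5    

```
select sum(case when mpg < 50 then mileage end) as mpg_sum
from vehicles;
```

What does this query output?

1717129

vin=L68: ✓ → 61403
vin=L32: ✓ → 234748
vin=L55: ✓ → 224305
vin=L37: ✓ → 74158
vin=L40: ✓ → 157750
vin=L15: ✓ → 71270
vin=L94: ✓ → 53084
vin=L89: ✓ → 73613
vin=L81: ✓ → 97908
vin=L21: ✓ → 119190
vin=L25: ✓ → 193672
vin=L61: ✓ → 203310
vin=L28: ✓ → 67413
vin=L87: ✓ → 85305
mpg_sum = 61403 + 234748 + 224305 + 74158 + 157750 + 71270 + 53084 + 73613 + 97908 + 119190 + 193672 + 203310 + 67413 + 85305 = 1717129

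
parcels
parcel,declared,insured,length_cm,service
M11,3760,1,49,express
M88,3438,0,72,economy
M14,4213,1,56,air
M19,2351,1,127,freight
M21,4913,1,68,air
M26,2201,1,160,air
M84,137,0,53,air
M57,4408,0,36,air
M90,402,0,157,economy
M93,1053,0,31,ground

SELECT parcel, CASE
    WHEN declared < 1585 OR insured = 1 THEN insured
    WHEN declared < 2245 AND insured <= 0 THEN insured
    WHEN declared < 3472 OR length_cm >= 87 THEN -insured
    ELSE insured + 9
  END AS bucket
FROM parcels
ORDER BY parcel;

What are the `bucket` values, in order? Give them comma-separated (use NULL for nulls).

1, 1, 1, 1, 1, 9, 0, 0, 0, 0

parcel=M11: declared < 1585 OR insured = 1 → 1
parcel=M14: declared < 1585 OR insured = 1 → 1
parcel=M19: declared < 1585 OR insured = 1 → 1
parcel=M21: declared < 1585 OR insured = 1 → 1
parcel=M26: declared < 1585 OR insured = 1 → 1
parcel=M57: ELSE → 9
parcel=M84: declared < 1585 OR insured = 1 → 0
parcel=M88: declared < 3472 OR length_cm >= 87 → 0
parcel=M90: declared < 1585 OR insured = 1 → 0
parcel=M93: declared < 1585 OR insured = 1 → 0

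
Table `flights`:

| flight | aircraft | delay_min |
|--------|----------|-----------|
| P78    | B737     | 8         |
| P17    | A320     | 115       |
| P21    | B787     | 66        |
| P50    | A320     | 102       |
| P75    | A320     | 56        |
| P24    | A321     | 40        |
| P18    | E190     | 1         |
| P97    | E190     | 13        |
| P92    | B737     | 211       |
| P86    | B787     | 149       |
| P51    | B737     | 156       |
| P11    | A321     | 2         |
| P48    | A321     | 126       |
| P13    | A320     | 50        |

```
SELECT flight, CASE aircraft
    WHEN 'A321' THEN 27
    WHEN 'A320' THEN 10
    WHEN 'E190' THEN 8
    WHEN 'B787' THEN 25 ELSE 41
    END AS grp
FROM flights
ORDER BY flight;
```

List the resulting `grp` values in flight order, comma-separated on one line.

flight=P11: aircraft='A321' → 27
flight=P13: aircraft='A320' → 10
flight=P17: aircraft='A320' → 10
flight=P18: aircraft='E190' → 8
flight=P21: aircraft='B787' → 25
flight=P24: aircraft='A321' → 27
flight=P48: aircraft='A321' → 27
flight=P50: aircraft='A320' → 10
flight=P51: ELSE → 41
flight=P75: aircraft='A320' → 10
flight=P78: ELSE → 41
flight=P86: aircraft='B787' → 25
flight=P92: ELSE → 41
flight=P97: aircraft='E190' → 8

27, 10, 10, 8, 25, 27, 27, 10, 41, 10, 41, 25, 41, 8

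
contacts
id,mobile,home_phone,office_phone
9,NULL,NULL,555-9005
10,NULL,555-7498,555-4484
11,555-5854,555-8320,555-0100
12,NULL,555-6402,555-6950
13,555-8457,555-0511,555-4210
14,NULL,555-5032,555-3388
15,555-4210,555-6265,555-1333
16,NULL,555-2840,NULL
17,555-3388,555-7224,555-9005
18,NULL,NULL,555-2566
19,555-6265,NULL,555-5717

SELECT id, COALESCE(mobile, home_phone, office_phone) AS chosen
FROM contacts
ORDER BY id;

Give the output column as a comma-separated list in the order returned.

id=9: mobile=NULL, home_phone=NULL, office_phone=555-9005 → 555-9005
id=10: mobile=NULL, home_phone=555-7498 → 555-7498
id=11: mobile=555-5854 → 555-5854
id=12: mobile=NULL, home_phone=555-6402 → 555-6402
id=13: mobile=555-8457 → 555-8457
id=14: mobile=NULL, home_phone=555-5032 → 555-5032
id=15: mobile=555-4210 → 555-4210
id=16: mobile=NULL, home_phone=555-2840 → 555-2840
id=17: mobile=555-3388 → 555-3388
id=18: mobile=NULL, home_phone=NULL, office_phone=555-2566 → 555-2566
id=19: mobile=555-6265 → 555-6265

555-9005, 555-7498, 555-5854, 555-6402, 555-8457, 555-5032, 555-4210, 555-2840, 555-3388, 555-2566, 555-6265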